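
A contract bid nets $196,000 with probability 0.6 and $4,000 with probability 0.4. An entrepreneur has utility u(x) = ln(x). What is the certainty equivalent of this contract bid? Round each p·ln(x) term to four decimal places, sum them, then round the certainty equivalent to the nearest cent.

$41,319.92

E[u] = 0.6·ln(196000) + 0.4·ln(4000) = 7.3115 + 3.3176 = 10.6291
CE = e^10.6291 ≈ 41319.92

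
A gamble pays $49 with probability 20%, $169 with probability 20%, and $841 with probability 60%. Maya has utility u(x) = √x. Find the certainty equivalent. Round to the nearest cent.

$457.96

E[u] = 0.2·√49 + 0.2·√169 + 0.6·√841 = 0.2·7 + 0.2·13 + 0.6·29 = 21.4
CE = (21.4)² = 457.96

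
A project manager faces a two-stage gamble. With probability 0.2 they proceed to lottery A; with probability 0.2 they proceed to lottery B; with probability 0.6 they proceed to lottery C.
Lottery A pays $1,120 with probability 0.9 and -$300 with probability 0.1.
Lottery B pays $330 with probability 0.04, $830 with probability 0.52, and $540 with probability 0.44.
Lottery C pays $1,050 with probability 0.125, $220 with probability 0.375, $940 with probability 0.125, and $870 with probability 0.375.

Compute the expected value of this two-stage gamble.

EV(A) = 0.9 × 1120 + 0.1 × (-300) = 1008 − 30 = 978
EV(B) = 0.04 × 330 + 0.52 × 830 + 0.44 × 540 = 13.2 + 431.6 + 237.6 = 682.4
EV(C) = 0.125 × 1050 + 0.375 × 220 + 0.125 × 940 + 0.375 × 870 = 131.25 + 82.5 + 117.5 + 326.25 = 657.5
Overall = 0.2 × 978 + 0.2 × 682.4 + 0.6 × 657.5 = 195.6 + 136.48 + 394.5 = 726.58

$726.58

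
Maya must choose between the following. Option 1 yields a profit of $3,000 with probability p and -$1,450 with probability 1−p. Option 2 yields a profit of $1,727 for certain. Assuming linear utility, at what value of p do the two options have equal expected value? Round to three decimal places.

p·3000 + (1−p)·(-1450) = 1727
4450p − 1450 = 1727
p = (1727 + 1450) / 4450

p = 0.714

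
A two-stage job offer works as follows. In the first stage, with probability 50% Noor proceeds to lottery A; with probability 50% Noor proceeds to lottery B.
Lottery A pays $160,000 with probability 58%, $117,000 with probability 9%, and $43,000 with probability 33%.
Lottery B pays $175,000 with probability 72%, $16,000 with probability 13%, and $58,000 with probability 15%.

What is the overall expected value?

$127,150

EV(A) = 0.58 × 160000 + 0.09 × 117000 + 0.33 × 43000 = 92800 + 10530 + 14190 = 117520
EV(B) = 0.72 × 175000 + 0.13 × 16000 + 0.15 × 58000 = 126000 + 2080 + 8700 = 136780
Overall = 0.5 × 117520 + 0.5 × 136780 = 58760 + 68390 = 127150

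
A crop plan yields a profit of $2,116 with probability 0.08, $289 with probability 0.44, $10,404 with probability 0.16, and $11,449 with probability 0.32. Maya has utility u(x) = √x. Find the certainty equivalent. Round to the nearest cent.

E[u] = 0.08·√2116 + 0.44·√289 + 0.16·√10404 + 0.32·√11449 = 0.08·46 + 0.44·17 + 0.16·102 + 0.32·107 = 61.72
CE = (61.72)² = 3809.3584

$3,809.36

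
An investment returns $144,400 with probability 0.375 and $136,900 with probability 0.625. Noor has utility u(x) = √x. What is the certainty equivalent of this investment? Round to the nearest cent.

E[u] = 0.375·√144400 + 0.625·√136900 = 0.375·380 + 0.625·370 = 373.75
CE = (373.75)² = 139689.0625

$139,689.06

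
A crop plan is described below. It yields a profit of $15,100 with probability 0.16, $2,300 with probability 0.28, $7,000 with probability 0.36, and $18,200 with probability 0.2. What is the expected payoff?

$9,220

EV = 0.16 × 15100 + 0.28 × 2300 + 0.36 × 7000 + 0.2 × 18200 = 2416 + 644 + 2520 + 3640 = 9220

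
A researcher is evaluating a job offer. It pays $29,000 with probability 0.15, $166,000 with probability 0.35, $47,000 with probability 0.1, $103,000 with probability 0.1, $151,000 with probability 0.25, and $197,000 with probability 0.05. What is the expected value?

$125,050

EV = 0.15 × 29000 + 0.35 × 166000 + 0.1 × 47000 + 0.1 × 103000 + 0.25 × 151000 + 0.05 × 197000 = 4350 + 58100 + 4700 + 10300 + 37750 + 9850 = 125050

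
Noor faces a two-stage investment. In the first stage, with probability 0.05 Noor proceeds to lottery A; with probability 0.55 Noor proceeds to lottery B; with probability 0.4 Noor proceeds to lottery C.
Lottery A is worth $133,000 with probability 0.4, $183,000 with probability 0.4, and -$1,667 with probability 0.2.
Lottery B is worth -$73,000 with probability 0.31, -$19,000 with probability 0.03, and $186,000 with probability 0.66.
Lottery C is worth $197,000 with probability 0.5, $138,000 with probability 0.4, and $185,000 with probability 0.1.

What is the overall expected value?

EV(A) = 0.4 × 133000 + 0.4 × 183000 + 0.2 × (-1667) = 53200 + 73200 − 333.4 = 126066.6
EV(B) = 0.31 × (-73000) + 0.03 × (-19000) + 0.66 × 186000 = -22630 − 570 + 122760 = 99560
EV(C) = 0.5 × 197000 + 0.4 × 138000 + 0.1 × 185000 = 98500 + 55200 + 18500 = 172200
Overall = 0.05 × 126066.6 + 0.55 × 99560 + 0.4 × 172200 = 6303.33 + 54758 + 68880 = 129941.33

$129,941.33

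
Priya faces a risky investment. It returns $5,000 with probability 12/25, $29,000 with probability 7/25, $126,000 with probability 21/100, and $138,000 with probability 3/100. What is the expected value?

$41,120

EV = 12/25 × 5000 + 7/25 × 29000 + 21/100 × 126000 + 3/100 × 138000 = 2400 + 8120 + 26460 + 4140 = 41120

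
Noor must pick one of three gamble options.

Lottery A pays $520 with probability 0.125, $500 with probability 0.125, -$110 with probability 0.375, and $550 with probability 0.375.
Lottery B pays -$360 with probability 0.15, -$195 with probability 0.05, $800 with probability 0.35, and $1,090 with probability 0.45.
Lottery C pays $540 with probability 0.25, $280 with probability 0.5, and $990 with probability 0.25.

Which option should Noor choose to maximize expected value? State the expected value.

Lottery A = 0.125 × 520 + 0.125 × 500 + 0.375 × (-110) + 0.375 × 550 = 65 + 62.5 − 41.25 + 206.25 = 292.5
Lottery B = 0.15 × (-360) + 0.05 × (-195) + 0.35 × 800 + 0.45 × 1090 = -54 − 9.75 + 280 + 490.5 = 706.75
Lottery C = 0.25 × 540 + 0.5 × 280 + 0.25 × 990 = 135 + 140 + 247.5 = 522.5

Lottery B ($706.75)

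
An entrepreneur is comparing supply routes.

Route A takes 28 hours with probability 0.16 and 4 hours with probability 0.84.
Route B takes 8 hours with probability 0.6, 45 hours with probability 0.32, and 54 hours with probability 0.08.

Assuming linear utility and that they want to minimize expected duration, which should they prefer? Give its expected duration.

Route A (7.84 hours)

Route A = 0.16 × 28 + 0.84 × 4 = 4.48 + 3.36 = 7.84
Route B = 0.6 × 8 + 0.32 × 45 + 0.08 × 54 = 4.8 + 14.4 + 4.32 = 23.52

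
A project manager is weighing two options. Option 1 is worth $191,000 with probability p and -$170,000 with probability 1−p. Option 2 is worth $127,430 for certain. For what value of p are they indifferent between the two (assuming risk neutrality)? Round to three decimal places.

p = 0.824

p·191000 + (1−p)·(-170000) = 127430
361000p − 170000 = 127430
p = (127430 + 170000) / 361000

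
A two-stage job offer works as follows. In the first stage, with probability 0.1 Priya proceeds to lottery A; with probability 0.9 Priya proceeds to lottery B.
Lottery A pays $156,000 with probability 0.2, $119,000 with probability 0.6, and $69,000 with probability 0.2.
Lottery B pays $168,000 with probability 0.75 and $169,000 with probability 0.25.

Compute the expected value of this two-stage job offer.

$163,065

EV(A) = 0.2 × 156000 + 0.6 × 119000 + 0.2 × 69000 = 31200 + 71400 + 13800 = 116400
EV(B) = 0.75 × 168000 + 0.25 × 169000 = 126000 + 42250 = 168250
Overall = 0.1 × 116400 + 0.9 × 168250 = 11640 + 151425 = 163065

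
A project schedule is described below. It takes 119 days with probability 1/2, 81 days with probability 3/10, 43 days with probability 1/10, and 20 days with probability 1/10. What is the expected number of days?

90.1 days

EV = 1/2 × 119 + 3/10 × 81 + 1/10 × 43 + 1/10 × 20 = 59.5 + 24.3 + 4.3 + 2 = 90.1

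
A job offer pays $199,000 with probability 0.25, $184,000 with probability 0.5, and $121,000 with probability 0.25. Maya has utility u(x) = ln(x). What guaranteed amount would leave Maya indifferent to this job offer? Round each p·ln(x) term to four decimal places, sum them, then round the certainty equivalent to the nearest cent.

$168,973.98

E[u] = 0.25·ln(199000) + 0.5·ln(184000) + 0.25·ln(121000) = 3.0503 + 6.0613 + 2.9259 = 12.0375
CE = e^12.0375 ≈ 168973.98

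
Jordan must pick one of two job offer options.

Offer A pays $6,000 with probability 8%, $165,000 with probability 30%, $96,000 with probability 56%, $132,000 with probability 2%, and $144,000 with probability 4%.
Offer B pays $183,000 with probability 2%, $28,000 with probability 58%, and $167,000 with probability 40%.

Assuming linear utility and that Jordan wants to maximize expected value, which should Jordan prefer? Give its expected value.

Offer A = 0.08 × 6000 + 0.3 × 165000 + 0.56 × 96000 + 0.02 × 132000 + 0.04 × 144000 = 480 + 49500 + 53760 + 2640 + 5760 = 112140
Offer B = 0.02 × 183000 + 0.58 × 28000 + 0.4 × 167000 = 3660 + 16240 + 66800 = 86700

Offer A ($112,140)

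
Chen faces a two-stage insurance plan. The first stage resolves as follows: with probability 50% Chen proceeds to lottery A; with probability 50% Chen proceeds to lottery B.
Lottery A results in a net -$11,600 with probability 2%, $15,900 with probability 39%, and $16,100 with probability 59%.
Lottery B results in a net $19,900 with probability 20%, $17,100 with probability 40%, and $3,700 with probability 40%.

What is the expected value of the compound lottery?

EV(A) = 0.02 × (-11600) + 0.39 × 15900 + 0.59 × 16100 = -232 + 6201 + 9499 = 15468
EV(B) = 0.2 × 19900 + 0.4 × 17100 + 0.4 × 3700 = 3980 + 6840 + 1480 = 12300
Overall = 0.5 × 15468 + 0.5 × 12300 = 7734 + 6150 = 13884

$13,884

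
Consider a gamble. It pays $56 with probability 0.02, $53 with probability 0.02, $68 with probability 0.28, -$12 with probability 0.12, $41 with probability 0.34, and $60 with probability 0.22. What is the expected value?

$46.92

EV = 0.02 × 56 + 0.02 × 53 + 0.28 × 68 + 0.12 × (-12) + 0.34 × 41 + 0.22 × 60 = 1.12 + 1.06 + 19.04 − 1.44 + 13.94 + 13.2 = 46.92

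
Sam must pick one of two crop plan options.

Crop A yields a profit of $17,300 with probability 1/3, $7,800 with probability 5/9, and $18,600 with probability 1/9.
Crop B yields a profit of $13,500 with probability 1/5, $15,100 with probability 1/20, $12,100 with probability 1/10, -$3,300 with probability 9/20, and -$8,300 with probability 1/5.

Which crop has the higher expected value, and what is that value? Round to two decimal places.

Crop A = 1/3 × 17300 + 5/9 × 7800 + 1/9 × 18600 = 5766.6667 + 4333.3333 + 2066.6667 = 12166.6667
Crop B = 1/5 × 13500 + 1/20 × 15100 + 1/10 × 12100 + 9/20 × (-3300) + 1/5 × (-8300) = 2700 + 755 + 1210 − 1485 − 1660 = 1520

Crop A ($12,166.67)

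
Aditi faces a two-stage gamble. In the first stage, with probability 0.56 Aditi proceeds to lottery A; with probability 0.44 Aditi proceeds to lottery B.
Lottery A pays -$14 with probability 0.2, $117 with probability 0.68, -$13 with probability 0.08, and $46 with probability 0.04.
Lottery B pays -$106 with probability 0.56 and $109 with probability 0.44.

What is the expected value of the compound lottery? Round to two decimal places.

EV(A) = 0.2 × (-14) + 0.68 × 117 + 0.08 × (-13) + 0.04 × 46 = -2.8 + 79.56 − 1.04 + 1.84 = 77.56
EV(B) = 0.56 × (-106) + 0.44 × 109 = -59.36 + 47.96 = -11.4
Overall = 0.56 × 77.56 + 0.44 × (-11.4) = 43.4336 − 5.016 = 38.4176

$38.42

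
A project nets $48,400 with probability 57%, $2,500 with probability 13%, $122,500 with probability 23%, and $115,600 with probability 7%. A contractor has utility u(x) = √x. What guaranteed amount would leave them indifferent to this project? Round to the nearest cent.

$55,790.44

E[u] = 0.57·√48400 + 0.13·√2500 + 0.23·√122500 + 0.07·√115600 = 0.57·220 + 0.13·50 + 0.23·350 + 0.07·340 = 236.2
CE = (236.2)² = 55790.44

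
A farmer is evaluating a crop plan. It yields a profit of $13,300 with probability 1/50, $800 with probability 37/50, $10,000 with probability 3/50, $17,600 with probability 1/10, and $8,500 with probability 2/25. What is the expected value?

EV = 1/50 × 13300 + 37/50 × 800 + 3/50 × 10000 + 1/10 × 17600 + 2/25 × 8500 = 266 + 592 + 600 + 1760 + 680 = 3898

$3,898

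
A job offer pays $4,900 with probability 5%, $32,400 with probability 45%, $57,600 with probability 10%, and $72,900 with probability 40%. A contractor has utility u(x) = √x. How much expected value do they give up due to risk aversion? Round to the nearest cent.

$2,872.75

E[u] = 0.05·√4900 + 0.45·√32400 + 0.1·√57600 + 0.4·√72900 = 0.05·70 + 0.45·180 + 0.1·240 + 0.4·270 = 216.5
CE = (216.5)² = 46872.25
Risk premium = EV − CE = 49745 − 46872.25 = 2872.75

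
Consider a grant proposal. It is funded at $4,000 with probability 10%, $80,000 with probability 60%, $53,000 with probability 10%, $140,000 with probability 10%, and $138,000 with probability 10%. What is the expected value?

$81,500

EV = 0.1 × 4000 + 0.6 × 80000 + 0.1 × 53000 + 0.1 × 140000 + 0.1 × 138000 = 400 + 48000 + 5300 + 14000 + 13800 = 81500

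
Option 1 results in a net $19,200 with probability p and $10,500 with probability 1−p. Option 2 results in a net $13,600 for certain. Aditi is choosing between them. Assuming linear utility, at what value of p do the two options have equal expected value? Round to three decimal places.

p·19200 + (1−p)·10500 = 13600
8700p + 10500 = 13600
p = (13600 − 10500) / 8700

p = 0.356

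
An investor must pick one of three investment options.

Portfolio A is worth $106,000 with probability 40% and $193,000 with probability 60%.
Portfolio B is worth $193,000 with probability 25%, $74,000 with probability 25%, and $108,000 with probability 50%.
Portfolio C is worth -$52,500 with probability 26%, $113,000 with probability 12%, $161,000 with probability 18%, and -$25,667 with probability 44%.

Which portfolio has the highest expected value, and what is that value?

Portfolio A ($158,200)

Portfolio A = 0.4 × 106000 + 0.6 × 193000 = 42400 + 115800 = 158200
Portfolio B = 0.25 × 193000 + 0.25 × 74000 + 0.5 × 108000 = 48250 + 18500 + 54000 = 120750
Portfolio C = 0.26 × (-52500) + 0.12 × 113000 + 0.18 × 161000 + 0.44 × (-25667) = -13650 + 13560 + 28980 − 11293.48 = 17596.52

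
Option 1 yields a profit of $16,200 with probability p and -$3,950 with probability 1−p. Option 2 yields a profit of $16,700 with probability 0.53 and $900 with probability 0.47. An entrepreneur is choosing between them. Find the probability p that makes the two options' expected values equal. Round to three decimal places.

p = 0.656

EV(Option 2) = 0.53 × 16700 + 0.47 × 900 = 8851 + 423 = 9274
p·16200 + (1−p)·(-3950) = 9274
20150p − 3950 = 9274
p = (9274 + 3950) / 20150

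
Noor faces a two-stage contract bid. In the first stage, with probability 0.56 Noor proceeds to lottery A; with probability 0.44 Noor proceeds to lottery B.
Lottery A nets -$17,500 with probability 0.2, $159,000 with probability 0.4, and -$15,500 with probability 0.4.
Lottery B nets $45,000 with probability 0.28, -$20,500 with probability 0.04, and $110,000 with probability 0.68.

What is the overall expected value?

EV(A) = 0.2 × (-17500) + 0.4 × 159000 + 0.4 × (-15500) = -3500 + 63600 − 6200 = 53900
EV(B) = 0.28 × 45000 + 0.04 × (-20500) + 0.68 × 110000 = 12600 − 820 + 74800 = 86580
Overall = 0.56 × 53900 + 0.44 × 86580 = 30184 + 38095.2 = 68279.2

$68,279.20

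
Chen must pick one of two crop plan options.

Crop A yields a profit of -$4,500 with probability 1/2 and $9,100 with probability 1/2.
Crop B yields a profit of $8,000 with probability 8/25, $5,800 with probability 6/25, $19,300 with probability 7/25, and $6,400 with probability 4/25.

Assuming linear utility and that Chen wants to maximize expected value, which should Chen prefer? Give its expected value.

Crop B ($10,380)

Crop A = 1/2 × (-4500) + 1/2 × 9100 = -2250 + 4550 = 2300
Crop B = 8/25 × 8000 + 6/25 × 5800 + 7/25 × 19300 + 4/25 × 6400 = 2560 + 1392 + 5404 + 1024 = 10380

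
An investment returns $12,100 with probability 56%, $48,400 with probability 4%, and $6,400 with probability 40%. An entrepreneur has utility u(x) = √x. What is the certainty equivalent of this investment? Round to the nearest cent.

E[u] = 0.56·√12100 + 0.04·√48400 + 0.4·√6400 = 0.56·110 + 0.04·220 + 0.4·80 = 102.4
CE = (102.4)² = 10485.76

$10,485.76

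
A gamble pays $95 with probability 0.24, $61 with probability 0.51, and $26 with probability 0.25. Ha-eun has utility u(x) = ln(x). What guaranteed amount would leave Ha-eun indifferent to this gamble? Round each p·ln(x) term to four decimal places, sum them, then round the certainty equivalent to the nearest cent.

$54.81

E[u] = 0.24·ln(95) + 0.51·ln(61) + 0.25·ln(26) = 1.0929 + 2.0965 + 0.8145 = 4.0039
CE = e^4.0039 ≈ 54.81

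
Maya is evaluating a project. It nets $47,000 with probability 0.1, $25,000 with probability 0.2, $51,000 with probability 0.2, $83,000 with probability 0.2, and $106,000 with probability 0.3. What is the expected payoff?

$68,300

EV = 0.1 × 47000 + 0.2 × 25000 + 0.2 × 51000 + 0.2 × 83000 + 0.3 × 106000 = 4700 + 5000 + 10200 + 16600 + 31800 = 68300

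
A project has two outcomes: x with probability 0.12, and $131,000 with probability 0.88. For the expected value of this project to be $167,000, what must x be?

x = $431,000

0.12·x + 0.88·131000 = 167000
0.12·x = 167000 − 115280 = 51720
x = 51720 / 0.12 = 431000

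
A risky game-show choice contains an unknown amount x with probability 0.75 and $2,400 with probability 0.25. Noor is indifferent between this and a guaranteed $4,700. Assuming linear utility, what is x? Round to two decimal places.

x = $5,466.67

0.75·x + 0.25·2400 = 4700
0.75·x = 4700 − 600 = 4100
x = 4100 / 0.75 = 5466.6667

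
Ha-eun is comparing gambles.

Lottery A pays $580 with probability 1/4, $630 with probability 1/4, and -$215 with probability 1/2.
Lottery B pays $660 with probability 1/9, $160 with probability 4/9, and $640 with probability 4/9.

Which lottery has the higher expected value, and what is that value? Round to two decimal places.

Lottery A = 1/4 × 580 + 1/4 × 630 + 1/2 × (-215) = 145 + 157.5 − 107.5 = 195
Lottery B = 1/9 × 660 + 4/9 × 160 + 4/9 × 640 = 73.3333 + 71.1111 + 284.4444 = 428.8889

Lottery B ($428.89)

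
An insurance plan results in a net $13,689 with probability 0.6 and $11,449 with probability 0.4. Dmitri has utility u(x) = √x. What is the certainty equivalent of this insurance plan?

$12,769

E[u] = 0.6·√13689 + 0.4·√11449 = 0.6·117 + 0.4·107 = 113
CE = (113)² = 12769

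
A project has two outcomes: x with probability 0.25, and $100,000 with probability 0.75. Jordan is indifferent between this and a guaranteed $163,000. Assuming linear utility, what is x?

0.25·x + 0.75·100000 = 163000
0.25·x = 163000 − 75000 = 88000
x = 88000 / 0.25 = 352000

x = $352,000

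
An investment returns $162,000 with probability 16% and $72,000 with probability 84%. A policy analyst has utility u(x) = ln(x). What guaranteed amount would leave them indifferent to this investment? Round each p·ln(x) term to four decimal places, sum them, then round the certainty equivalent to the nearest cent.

$81,977.49

E[u] = 0.16·ln(162000) + 0.84·ln(72000) = 1.9193 + 9.3949 = 11.3142
CE = e^11.3142 ≈ 81977.49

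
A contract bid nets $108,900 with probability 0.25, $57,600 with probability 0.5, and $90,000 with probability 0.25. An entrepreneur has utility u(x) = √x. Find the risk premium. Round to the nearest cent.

$1,518.75

E[u] = 0.25·√108900 + 0.5·√57600 + 0.25·√90000 = 0.25·330 + 0.5·240 + 0.25·300 = 277.5
CE = (277.5)² = 77006.25
Risk premium = EV − CE = 78525 − 77006.25 = 1518.75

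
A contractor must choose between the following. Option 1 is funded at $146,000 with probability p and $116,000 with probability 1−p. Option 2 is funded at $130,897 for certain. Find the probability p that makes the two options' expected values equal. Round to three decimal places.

p·146000 + (1−p)·116000 = 130897
30000p + 116000 = 130897
p = (130897 − 116000) / 30000

p = 0.497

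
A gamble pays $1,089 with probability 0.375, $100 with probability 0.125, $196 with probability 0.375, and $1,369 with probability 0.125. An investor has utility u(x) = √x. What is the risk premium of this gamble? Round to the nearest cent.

$113.25

E[u] = 0.375·√1089 + 0.125·√100 + 0.375·√196 + 0.125·√1369 = 0.375·33 + 0.125·10 + 0.375·14 + 0.125·37 = 23.5
CE = (23.5)² = 552.25
Risk premium = EV − CE = 665.5 − 552.25 = 113.25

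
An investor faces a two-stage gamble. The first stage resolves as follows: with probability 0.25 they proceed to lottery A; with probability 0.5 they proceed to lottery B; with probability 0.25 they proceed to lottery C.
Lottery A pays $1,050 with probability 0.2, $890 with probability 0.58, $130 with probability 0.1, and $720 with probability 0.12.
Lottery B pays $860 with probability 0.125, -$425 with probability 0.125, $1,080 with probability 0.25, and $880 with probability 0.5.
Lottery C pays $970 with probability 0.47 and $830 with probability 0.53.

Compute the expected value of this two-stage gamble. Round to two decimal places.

$812.54

EV(A) = 0.2 × 1050 + 0.58 × 890 + 0.1 × 130 + 0.12 × 720 = 210 + 516.2 + 13 + 86.4 = 825.6
EV(B) = 0.125 × 860 + 0.125 × (-425) + 0.25 × 1080 + 0.5 × 880 = 107.5 − 53.125 + 270 + 440 = 764.375
EV(C) = 0.47 × 970 + 0.53 × 830 = 455.9 + 439.9 = 895.8
Overall = 0.25 × 825.6 + 0.5 × 764.375 + 0.25 × 895.8 = 206.4 + 382.1875 + 223.95 = 812.5375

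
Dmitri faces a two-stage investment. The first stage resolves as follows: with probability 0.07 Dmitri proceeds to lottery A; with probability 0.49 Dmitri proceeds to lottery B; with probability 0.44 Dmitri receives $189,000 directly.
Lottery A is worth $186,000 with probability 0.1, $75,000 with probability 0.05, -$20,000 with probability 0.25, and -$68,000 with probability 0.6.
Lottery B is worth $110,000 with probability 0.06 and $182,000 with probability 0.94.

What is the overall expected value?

EV(A) = 0.1 × 186000 + 0.05 × 75000 + 0.25 × (-20000) + 0.6 × (-68000) = 18600 + 3750 − 5000 − 40800 = -23450
EV(B) = 0.06 × 110000 + 0.94 × 182000 = 6600 + 171080 = 177680
Branch C: 189000 (certain)
Overall = 0.07 × (-23450) + 0.49 × 177680 + 0.44 × 189000 = -1641.5 + 87063.2 + 83160 = 168581.7

$168,581.70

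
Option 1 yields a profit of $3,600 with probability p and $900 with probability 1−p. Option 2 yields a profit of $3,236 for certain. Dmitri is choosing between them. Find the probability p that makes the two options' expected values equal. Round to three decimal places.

p = 0.865

p·3600 + (1−p)·900 = 3236
2700p + 900 = 3236
p = (3236 − 900) / 2700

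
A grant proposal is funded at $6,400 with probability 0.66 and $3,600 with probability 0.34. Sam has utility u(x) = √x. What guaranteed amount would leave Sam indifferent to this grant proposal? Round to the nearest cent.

E[u] = 0.66·√6400 + 0.34·√3600 = 0.66·80 + 0.34·60 = 73.2
CE = (73.2)² = 5358.24

$5,358.24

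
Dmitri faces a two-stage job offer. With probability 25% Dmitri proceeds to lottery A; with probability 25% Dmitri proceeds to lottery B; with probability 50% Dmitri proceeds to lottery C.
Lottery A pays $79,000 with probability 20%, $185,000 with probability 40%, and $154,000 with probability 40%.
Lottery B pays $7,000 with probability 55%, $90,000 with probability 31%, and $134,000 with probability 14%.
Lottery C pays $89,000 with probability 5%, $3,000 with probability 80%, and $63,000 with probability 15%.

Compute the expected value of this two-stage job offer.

EV(A) = 0.2 × 79000 + 0.4 × 185000 + 0.4 × 154000 = 15800 + 74000 + 61600 = 151400
EV(B) = 0.55 × 7000 + 0.31 × 90000 + 0.14 × 134000 = 3850 + 27900 + 18760 = 50510
EV(C) = 0.05 × 89000 + 0.8 × 3000 + 0.15 × 63000 = 4450 + 2400 + 9450 = 16300
Overall = 0.25 × 151400 + 0.25 × 50510 + 0.5 × 16300 = 37850 + 12627.5 + 8150 = 58627.5

$58,627.50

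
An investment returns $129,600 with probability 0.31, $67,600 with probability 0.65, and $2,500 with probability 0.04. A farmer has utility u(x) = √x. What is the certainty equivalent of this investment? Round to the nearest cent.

E[u] = 0.31·√129600 + 0.65·√67600 + 0.04·√2500 = 0.31·360 + 0.65·260 + 0.04·50 = 282.6
CE = (282.6)² = 79862.76

$79,862.76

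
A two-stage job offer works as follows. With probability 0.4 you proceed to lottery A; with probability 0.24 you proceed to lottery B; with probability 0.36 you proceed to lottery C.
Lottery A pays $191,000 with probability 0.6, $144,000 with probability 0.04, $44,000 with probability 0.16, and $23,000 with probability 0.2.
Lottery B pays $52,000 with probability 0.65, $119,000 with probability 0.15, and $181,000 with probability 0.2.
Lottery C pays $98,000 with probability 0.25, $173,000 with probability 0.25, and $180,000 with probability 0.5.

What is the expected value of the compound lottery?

$130,674

EV(A) = 0.6 × 191000 + 0.04 × 144000 + 0.16 × 44000 + 0.2 × 23000 = 114600 + 5760 + 7040 + 4600 = 132000
EV(B) = 0.65 × 52000 + 0.15 × 119000 + 0.2 × 181000 = 33800 + 17850 + 36200 = 87850
EV(C) = 0.25 × 98000 + 0.25 × 173000 + 0.5 × 180000 = 24500 + 43250 + 90000 = 157750
Overall = 0.4 × 132000 + 0.24 × 87850 + 0.36 × 157750 = 52800 + 21084 + 56790 = 130674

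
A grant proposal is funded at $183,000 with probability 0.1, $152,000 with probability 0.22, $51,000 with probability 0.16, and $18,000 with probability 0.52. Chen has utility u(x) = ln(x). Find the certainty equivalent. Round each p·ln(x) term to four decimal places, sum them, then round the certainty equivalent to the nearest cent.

$42,873.11

E[u] = 0.1·ln(183000) + 0.22·ln(152000) + 0.16·ln(51000) + 0.52·ln(18000) = 1.2117 + 2.6250 + 1.7343 + 5.0950 = 10.6660
CE = e^10.6660 ≈ 42873.11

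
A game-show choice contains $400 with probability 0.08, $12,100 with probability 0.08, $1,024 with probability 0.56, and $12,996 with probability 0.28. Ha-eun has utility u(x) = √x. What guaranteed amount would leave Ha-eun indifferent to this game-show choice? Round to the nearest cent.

E[u] = 0.08·√400 + 0.08·√12100 + 0.56·√1024 + 0.28·√12996 = 0.08·20 + 0.08·110 + 0.56·32 + 0.28·114 = 60.24
CE = (60.24)² = 3628.8576

$3,628.86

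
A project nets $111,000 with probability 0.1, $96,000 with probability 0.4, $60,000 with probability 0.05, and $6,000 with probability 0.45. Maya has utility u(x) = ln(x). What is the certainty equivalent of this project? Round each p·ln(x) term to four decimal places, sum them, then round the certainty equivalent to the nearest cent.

E[u] = 0.1·ln(111000) + 0.4·ln(96000) + 0.05·ln(60000) + 0.45·ln(6000) = 1.1617 + 4.5888 + 0.5501 + 3.9148 = 10.2154
CE = e^10.2154 ≈ 27320.70

$27,320.70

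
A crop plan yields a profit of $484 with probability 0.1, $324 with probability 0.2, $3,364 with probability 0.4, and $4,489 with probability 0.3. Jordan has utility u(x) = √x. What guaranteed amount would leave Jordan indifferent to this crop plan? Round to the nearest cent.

E[u] = 0.1·√484 + 0.2·√324 + 0.4·√3364 + 0.3·√4489 = 0.1·22 + 0.2·18 + 0.4·58 + 0.3·67 = 49.1
CE = (49.1)² = 2410.81

$2,410.81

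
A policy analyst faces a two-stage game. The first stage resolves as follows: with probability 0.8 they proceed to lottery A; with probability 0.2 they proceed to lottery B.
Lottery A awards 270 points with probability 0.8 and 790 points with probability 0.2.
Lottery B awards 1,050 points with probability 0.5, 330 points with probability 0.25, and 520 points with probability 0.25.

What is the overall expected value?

446.7 points

EV(A) = 0.8 × 270 + 0.2 × 790 = 216 + 158 = 374
EV(B) = 0.5 × 1050 + 0.25 × 330 + 0.25 × 520 = 525 + 82.5 + 130 = 737.5
Overall = 0.8 × 374 + 0.2 × 737.5 = 299.2 + 147.5 = 446.7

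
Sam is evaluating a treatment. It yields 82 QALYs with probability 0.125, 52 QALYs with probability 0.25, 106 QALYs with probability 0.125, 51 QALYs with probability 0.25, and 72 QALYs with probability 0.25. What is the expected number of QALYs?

EV = 0.125 × 82 + 0.25 × 52 + 0.125 × 106 + 0.25 × 51 + 0.25 × 72 = 10.25 + 13 + 13.25 + 12.75 + 18 = 67.25

67.25 QALYs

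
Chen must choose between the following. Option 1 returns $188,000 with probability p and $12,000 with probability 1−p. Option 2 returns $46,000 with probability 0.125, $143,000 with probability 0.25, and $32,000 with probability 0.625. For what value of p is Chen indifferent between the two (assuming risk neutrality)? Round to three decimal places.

p = 0.281

EV(Option 2) = 0.125 × 46000 + 0.25 × 143000 + 0.625 × 32000 = 5750 + 35750 + 20000 = 61500
p·188000 + (1−p)·12000 = 61500
176000p + 12000 = 61500
p = (61500 − 12000) / 176000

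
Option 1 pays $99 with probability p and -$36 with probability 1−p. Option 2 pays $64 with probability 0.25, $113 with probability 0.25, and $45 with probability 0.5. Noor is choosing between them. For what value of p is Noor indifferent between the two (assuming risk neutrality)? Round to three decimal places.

EV(Option 2) = 0.25 × 64 + 0.25 × 113 + 0.5 × 45 = 16 + 28.25 + 22.5 = 66.75
p·99 + (1−p)·(-36) = 66.75
135p − 36 = 66.75
p = (66.75 + 36) / 135

p = 0.761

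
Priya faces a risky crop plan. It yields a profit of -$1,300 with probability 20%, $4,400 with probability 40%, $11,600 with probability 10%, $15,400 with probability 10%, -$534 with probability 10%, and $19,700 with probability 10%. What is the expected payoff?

$6,116.60

EV = 0.2 × (-1300) + 0.4 × 4400 + 0.1 × 11600 + 0.1 × 15400 + 0.1 × (-534) + 0.1 × 19700 = -260 + 1760 + 1160 + 1540 − 53.4 + 1970 = 6116.6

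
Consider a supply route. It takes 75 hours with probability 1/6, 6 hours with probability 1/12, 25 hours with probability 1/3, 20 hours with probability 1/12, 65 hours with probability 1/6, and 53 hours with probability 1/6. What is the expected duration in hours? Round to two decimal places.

EV = 1/6 × 75 + 1/12 × 6 + 1/3 × 25 + 1/12 × 20 + 1/6 × 65 + 1/6 × 53 = 12.5 + 0.5 + 8.3333 + 1.6667 + 10.8333 + 8.8333 = 42.6667

42.67 hours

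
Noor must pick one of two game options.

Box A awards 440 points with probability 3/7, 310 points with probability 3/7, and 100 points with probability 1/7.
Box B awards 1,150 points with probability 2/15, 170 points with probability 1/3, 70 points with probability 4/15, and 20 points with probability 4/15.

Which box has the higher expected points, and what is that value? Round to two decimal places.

Box A (335.71 points)

Box A = 3/7 × 440 + 3/7 × 310 + 1/7 × 100 = 188.5714 + 132.8571 + 14.2857 = 335.7143
Box B = 2/15 × 1150 + 1/3 × 170 + 4/15 × 70 + 4/15 × 20 = 153.3333 + 56.6667 + 18.6667 + 5.3333 = 234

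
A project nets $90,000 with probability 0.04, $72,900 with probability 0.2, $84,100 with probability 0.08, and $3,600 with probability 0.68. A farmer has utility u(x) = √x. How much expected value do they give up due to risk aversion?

E[u] = 0.04·√90000 + 0.2·√72900 + 0.08·√84100 + 0.68·√3600 = 0.04·300 + 0.2·270 + 0.08·290 + 0.68·60 = 130
CE = (130)² = 16900
Risk premium = EV − CE = 27356 − 16900 = 10456

$10,456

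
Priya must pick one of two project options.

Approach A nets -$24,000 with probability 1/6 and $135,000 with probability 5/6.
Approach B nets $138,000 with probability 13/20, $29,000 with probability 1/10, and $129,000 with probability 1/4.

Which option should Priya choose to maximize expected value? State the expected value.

Approach A = 1/6 × (-24000) + 5/6 × 135000 = -4000 + 112500 = 108500
Approach B = 13/20 × 138000 + 1/10 × 29000 + 1/4 × 129000 = 89700 + 2900 + 32250 = 124850

Approach B ($124,850)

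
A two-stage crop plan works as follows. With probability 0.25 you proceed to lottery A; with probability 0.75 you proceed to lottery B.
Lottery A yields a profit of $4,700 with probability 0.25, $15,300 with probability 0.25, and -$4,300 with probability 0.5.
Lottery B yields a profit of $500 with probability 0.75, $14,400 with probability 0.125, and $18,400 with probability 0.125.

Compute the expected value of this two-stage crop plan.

EV(A) = 0.25 × 4700 + 0.25 × 15300 + 0.5 × (-4300) = 1175 + 3825 − 2150 = 2850
EV(B) = 0.75 × 500 + 0.125 × 14400 + 0.125 × 18400 = 375 + 1800 + 2300 = 4475
Overall = 0.25 × 2850 + 0.75 × 4475 = 712.5 + 3356.25 = 4068.75

$4,068.75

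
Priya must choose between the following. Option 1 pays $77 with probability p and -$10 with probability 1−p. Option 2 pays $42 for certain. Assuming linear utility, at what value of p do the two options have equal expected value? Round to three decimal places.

p·77 + (1−p)·(-10) = 42
87p − 10 = 42
p = (42 + 10) / 87

p = 0.598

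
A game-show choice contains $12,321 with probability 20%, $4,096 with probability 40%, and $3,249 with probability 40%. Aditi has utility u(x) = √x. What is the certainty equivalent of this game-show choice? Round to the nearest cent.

$4,984.36

E[u] = 0.2·√12321 + 0.4·√4096 + 0.4·√3249 = 0.2·111 + 0.4·64 + 0.4·57 = 70.6
CE = (70.6)² = 4984.36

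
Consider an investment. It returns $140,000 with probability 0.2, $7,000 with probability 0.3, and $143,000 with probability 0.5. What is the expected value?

$101,600

EV = 0.2 × 140000 + 0.3 × 7000 + 0.5 × 143000 = 28000 + 2100 + 71500 = 101600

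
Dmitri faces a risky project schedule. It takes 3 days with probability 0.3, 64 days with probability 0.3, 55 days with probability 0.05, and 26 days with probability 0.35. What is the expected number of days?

EV = 0.3 × 3 + 0.3 × 64 + 0.05 × 55 + 0.35 × 26 = 0.9 + 19.2 + 2.75 + 9.1 = 31.95

31.95 days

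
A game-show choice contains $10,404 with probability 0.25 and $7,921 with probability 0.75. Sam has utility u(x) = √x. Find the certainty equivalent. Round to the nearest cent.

E[u] = 0.25·√10404 + 0.75·√7921 = 0.25·102 + 0.75·89 = 92.25
CE = (92.25)² = 8510.0625

$8,510.06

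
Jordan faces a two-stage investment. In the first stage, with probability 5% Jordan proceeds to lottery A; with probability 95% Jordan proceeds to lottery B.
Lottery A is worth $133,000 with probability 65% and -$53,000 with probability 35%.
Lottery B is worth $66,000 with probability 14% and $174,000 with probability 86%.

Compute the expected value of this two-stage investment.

EV(A) = 0.65 × 133000 + 0.35 × (-53000) = 86450 − 18550 = 67900
EV(B) = 0.14 × 66000 + 0.86 × 174000 = 9240 + 149640 = 158880
Overall = 0.05 × 67900 + 0.95 × 158880 = 3395 + 150936 = 154331

$154,331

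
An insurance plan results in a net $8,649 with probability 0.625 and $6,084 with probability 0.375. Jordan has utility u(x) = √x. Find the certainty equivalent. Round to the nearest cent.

$7,634.39

E[u] = 0.625·√8649 + 0.375·√6084 = 0.625·93 + 0.375·78 = 87.375
CE = (87.375)² = 7634.390625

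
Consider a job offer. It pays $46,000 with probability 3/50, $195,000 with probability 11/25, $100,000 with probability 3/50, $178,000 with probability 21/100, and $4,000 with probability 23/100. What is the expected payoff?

$132,860

EV = 3/50 × 46000 + 11/25 × 195000 + 3/50 × 100000 + 21/100 × 178000 + 23/100 × 4000 = 2760 + 85800 + 6000 + 37380 + 920 = 132860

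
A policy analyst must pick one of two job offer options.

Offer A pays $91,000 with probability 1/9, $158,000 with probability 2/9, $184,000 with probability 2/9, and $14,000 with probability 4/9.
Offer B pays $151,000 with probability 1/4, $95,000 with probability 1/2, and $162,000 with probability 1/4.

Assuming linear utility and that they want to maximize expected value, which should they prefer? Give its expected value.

Offer A = 1/9 × 91000 + 2/9 × 158000 + 2/9 × 184000 + 4/9 × 14000 = 10111.1111 + 35111.1111 + 40888.8889 + 6222.2222 = 92333.3333
Offer B = 1/4 × 151000 + 1/2 × 95000 + 1/4 × 162000 = 37750 + 47500 + 40500 = 125750

Offer B ($125,750)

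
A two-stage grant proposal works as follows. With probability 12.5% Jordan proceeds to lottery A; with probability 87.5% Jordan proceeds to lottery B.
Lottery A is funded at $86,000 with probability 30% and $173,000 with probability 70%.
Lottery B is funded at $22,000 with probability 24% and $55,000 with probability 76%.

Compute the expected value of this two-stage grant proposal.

EV(A) = 0.3 × 86000 + 0.7 × 173000 = 25800 + 121100 = 146900
EV(B) = 0.24 × 22000 + 0.76 × 55000 = 5280 + 41800 = 47080
Overall = 0.125 × 146900 + 0.875 × 47080 = 18362.5 + 41195 = 59557.5

$59,557.50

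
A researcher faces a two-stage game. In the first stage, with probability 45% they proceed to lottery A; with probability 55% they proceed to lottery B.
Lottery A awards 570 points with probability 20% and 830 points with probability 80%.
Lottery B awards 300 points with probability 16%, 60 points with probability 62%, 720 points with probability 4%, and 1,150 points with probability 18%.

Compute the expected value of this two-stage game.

EV(A) = 0.2 × 570 + 0.8 × 830 = 114 + 664 = 778
EV(B) = 0.16 × 300 + 0.62 × 60 + 0.04 × 720 + 0.18 × 1150 = 48 + 37.2 + 28.8 + 207 = 321
Overall = 0.45 × 778 + 0.55 × 321 = 350.1 + 176.55 = 526.65

526.65 points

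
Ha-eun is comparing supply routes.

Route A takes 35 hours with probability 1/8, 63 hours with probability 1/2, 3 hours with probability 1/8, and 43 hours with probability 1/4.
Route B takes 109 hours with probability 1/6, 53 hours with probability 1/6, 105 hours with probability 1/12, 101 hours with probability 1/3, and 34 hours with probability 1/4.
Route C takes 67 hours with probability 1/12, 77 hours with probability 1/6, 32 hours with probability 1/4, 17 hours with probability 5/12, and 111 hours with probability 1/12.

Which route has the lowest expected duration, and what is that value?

Route A = 1/8 × 35 + 1/2 × 63 + 1/8 × 3 + 1/4 × 43 = 4.375 + 31.5 + 0.375 + 10.75 = 47
Route B = 1/6 × 109 + 1/6 × 53 + 1/12 × 105 + 1/3 × 101 + 1/4 × 34 = 18.1667 + 8.8333 + 8.75 + 33.6667 + 8.5 = 77.9167
Route C = 1/12 × 67 + 1/6 × 77 + 1/4 × 32 + 5/12 × 17 + 1/12 × 111 = 5.5833 + 12.8333 + 8 + 7.0833 + 9.25 = 42.75

Route C (42.75 hours)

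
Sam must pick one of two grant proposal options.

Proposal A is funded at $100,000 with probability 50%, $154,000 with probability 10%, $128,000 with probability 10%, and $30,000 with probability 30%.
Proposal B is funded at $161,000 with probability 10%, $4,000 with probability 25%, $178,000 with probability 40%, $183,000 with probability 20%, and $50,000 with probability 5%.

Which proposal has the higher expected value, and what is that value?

Proposal B ($127,400)

Proposal A = 0.5 × 100000 + 0.1 × 154000 + 0.1 × 128000 + 0.3 × 30000 = 50000 + 15400 + 12800 + 9000 = 87200
Proposal B = 0.1 × 161000 + 0.25 × 4000 + 0.4 × 178000 + 0.2 × 183000 + 0.05 × 50000 = 16100 + 1000 + 71200 + 36600 + 2500 = 127400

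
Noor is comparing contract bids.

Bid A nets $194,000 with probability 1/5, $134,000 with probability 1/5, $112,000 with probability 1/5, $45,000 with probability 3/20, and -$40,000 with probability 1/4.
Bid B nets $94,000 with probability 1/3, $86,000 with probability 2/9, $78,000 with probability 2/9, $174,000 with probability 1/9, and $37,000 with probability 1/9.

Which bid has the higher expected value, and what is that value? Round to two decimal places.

Bid B ($91,222.22)

Bid A = 1/5 × 194000 + 1/5 × 134000 + 1/5 × 112000 + 3/20 × 45000 + 1/4 × (-40000) = 38800 + 26800 + 22400 + 6750 − 10000 = 84750
Bid B = 1/3 × 94000 + 2/9 × 86000 + 2/9 × 78000 + 1/9 × 174000 + 1/9 × 37000 = 31333.3333 + 19111.1111 + 17333.3333 + 19333.3333 + 4111.1111 = 91222.2222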